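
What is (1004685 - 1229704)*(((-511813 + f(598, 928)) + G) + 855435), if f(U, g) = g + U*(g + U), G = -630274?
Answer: -141047309656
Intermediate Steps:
f(U, g) = g + U*(U + g)
(1004685 - 1229704)*(((-511813 + f(598, 928)) + G) + 855435) = (1004685 - 1229704)*(((-511813 + (928 + 598² + 598*928)) - 630274) + 855435) = -225019*(((-511813 + (928 + 357604 + 554944)) - 630274) + 855435) = -225019*(((-511813 + 913476) - 630274) + 855435) = -225019*((401663 - 630274) + 855435) = -225019*(-228611 + 855435) = -225019*626824 = -141047309656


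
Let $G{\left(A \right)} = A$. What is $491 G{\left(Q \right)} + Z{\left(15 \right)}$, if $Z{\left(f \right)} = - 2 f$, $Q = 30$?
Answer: $14700$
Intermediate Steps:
$491 G{\left(Q \right)} + Z{\left(15 \right)} = 491 \cdot 30 - 30 = 14730 - 30 = 14700$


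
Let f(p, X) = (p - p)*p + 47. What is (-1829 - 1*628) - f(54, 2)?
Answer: -2504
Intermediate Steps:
f(p, X) = 47 (f(p, X) = 0*p + 47 = 0 + 47 = 47)
(-1829 - 1*628) - f(54, 2) = (-1829 - 1*628) - 1*47 = (-1829 - 628) - 47 = -2457 - 47 = -2504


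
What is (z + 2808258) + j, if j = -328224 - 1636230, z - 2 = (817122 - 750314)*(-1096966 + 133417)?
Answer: -64371937786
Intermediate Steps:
z = -64372781590 (z = 2 + (817122 - 750314)*(-1096966 + 133417) = 2 + 66808*(-963549) = 2 - 64372781592 = -64372781590)
j = -1964454
(z + 2808258) + j = (-64372781590 + 2808258) - 1964454 = -64369973332 - 1964454 = -64371937786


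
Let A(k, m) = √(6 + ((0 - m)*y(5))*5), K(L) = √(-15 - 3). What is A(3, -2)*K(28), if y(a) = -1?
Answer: -6*√2 ≈ -8.4853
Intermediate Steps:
K(L) = 3*I*√2 (K(L) = √(-18) = 3*I*√2)
A(k, m) = √(6 + 5*m) (A(k, m) = √(6 + ((0 - m)*(-1))*5) = √(6 + (-m*(-1))*5) = √(6 + m*5) = √(6 + 5*m))
A(3, -2)*K(28) = √(6 + 5*(-2))*(3*I*√2) = √(6 - 10)*(3*I*√2) = √(-4)*(3*I*√2) = (2*I)*(3*I*√2) = -6*√2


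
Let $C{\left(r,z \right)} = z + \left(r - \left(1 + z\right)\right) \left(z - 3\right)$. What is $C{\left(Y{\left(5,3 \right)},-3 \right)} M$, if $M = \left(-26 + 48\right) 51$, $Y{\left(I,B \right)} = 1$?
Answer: $-23562$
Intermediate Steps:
$M = 1122$ ($M = 22 \cdot 51 = 1122$)
$C{\left(r,z \right)} = z + \left(-3 + z\right) \left(-1 + r - z\right)$ ($C{\left(r,z \right)} = z + \left(-1 + r - z\right) \left(-3 + z\right) = z + \left(-3 + z\right) \left(-1 + r - z\right)$)
$C{\left(Y{\left(5,3 \right)},-3 \right)} M = \left(3 - \left(-3\right)^{2} - 3 + 3 \left(-3\right) + 1 \left(-3\right)\right) 1122 = \left(3 - 9 - 3 - 9 - 3\right) 1122 = \left(-21\right) 1122 = -23562$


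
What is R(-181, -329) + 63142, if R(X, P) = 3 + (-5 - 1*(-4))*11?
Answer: 63134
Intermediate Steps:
R(X, P) = -8 (R(X, P) = 3 + (-5 + 4)*11 = 3 - 1*11 = 3 - 11 = -8)
R(-181, -329) + 63142 = -8 + 63142 = 63134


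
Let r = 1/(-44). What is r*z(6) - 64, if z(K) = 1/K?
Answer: -16897/264 ≈ -64.004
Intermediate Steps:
r = -1/44 ≈ -0.022727
r*z(6) - 64 = -1/44/6 - 64 = -1/44*⅙ - 64 = -1/264 - 64 = -16897/264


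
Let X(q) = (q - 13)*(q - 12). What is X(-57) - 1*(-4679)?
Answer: 9509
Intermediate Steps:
X(q) = (-13 + q)*(-12 + q)
X(-57) - 1*(-4679) = (156 + (-57)² - 25*(-57)) - 1*(-4679) = (156 + 3249 + 1425) + 4679 = 4830 + 4679 = 9509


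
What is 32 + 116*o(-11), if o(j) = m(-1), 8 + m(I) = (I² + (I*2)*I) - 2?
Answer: -780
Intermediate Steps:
m(I) = -10 + 3*I² (m(I) = -8 + ((I² + (I*2)*I) - 2) = -8 + ((I² + (2*I)*I) - 2) = -8 + ((I² + 2*I²) - 2) = -8 + (3*I² - 2) = -8 + (-2 + 3*I²) = -10 + 3*I²)
o(j) = -7 (o(j) = -10 + 3*(-1)² = -10 + 3*1 = -10 + 3 = -7)
32 + 116*o(-11) = 32 + 116*(-7) = 32 - 812 = -780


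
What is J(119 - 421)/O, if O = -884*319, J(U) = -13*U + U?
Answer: -906/70499 ≈ -0.012851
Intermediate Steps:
J(U) = -12*U
O = -281996
J(119 - 421)/O = -12*(119 - 421)/(-281996) = -12*(-302)*(-1/281996) = 3624*(-1/281996) = -906/70499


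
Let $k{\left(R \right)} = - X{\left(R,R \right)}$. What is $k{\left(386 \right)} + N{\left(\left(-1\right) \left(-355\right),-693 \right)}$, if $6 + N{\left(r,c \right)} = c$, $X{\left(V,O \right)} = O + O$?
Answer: $-1471$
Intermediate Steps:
$X{\left(V,O \right)} = 2 O$
$N{\left(r,c \right)} = -6 + c$
$k{\left(R \right)} = - 2 R$
$k{\left(386 \right)} + N{\left(\left(-1\right) \left(-355\right),-693 \right)} = \left(-2\right) 386 - 699 = -772 - 699 = -1471$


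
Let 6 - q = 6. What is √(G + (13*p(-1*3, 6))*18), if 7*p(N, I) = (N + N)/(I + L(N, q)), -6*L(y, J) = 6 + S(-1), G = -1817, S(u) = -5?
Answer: I*√2267945/35 ≈ 43.028*I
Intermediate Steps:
q = 0 (q = 6 - 1*6 = 6 - 6 = 0)
L(y, J) = -⅙ (L(y, J) = -(6 - 5)/6 = -⅙*1 = -⅙)
p(N, I) = 2*N/(7*(-⅙ + I)) (p(N, I) = ((N + N)/(I - ⅙))/7 = ((2*N)/(-⅙ + I))/7 = (2*N/(-⅙ + I))/7 = 2*N/(7*(-⅙ + I)))
√(G + (13*p(-1*3, 6))*18) = √(-1817 + (13*(12*(-1*3)/(7*(-1 + 6*6))))*18) = √(-1817 + (13*((12/7)*(-3)/(-1 + 36)))*18) = √(-1817 + (13*((12/7)*(-3)/35))*18) = √(-1817 + (13*((12/7)*(-3)*(1/35)))*18) = √(-1817 + (13*(-36/245))*18) = √(-1817 - 468/245*18) = √(-1817 - 8424/245) = √(-453589/245) = I*√2267945/35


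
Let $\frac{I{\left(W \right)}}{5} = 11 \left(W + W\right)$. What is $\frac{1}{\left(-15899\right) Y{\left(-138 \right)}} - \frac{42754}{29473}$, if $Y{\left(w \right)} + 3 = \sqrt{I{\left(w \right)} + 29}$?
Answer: $- \frac{10304946936941}{7103843001320} + \frac{i \sqrt{15151}}{241028840} \approx -1.4506 + 5.1068 \cdot 10^{-7} i$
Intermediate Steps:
$I{\left(W \right)} = 110 W$ ($I{\left(W \right)} = 5 \cdot 11 \left(W + W\right) = 5 \cdot 11 \cdot 2 W = 5 \cdot 22 W = 110 W$)
$Y{\left(w \right)} = -3 + \sqrt{29 + 110 w}$ ($Y{\left(w \right)} = -3 + \sqrt{110 w + 29} = -3 + \sqrt{29 + 110 w}$)
$\frac{1}{\left(-15899\right) Y{\left(-138 \right)}} - \frac{42754}{29473} = \frac{1}{\left(-15899\right) \left(-3 + \sqrt{29 + 110 \left(-138\right)}\right)} - \frac{42754}{29473} = - \frac{1}{15899 \left(-3 + \sqrt{29 - 15180}\right)} - \frac{42754}{29473} = - \frac{1}{15899 \left(-3 + \sqrt{-15151}\right)} - \frac{42754}{29473} = - \frac{1}{15899 \left(-3 + i \sqrt{15151}\right)} - \frac{42754}{29473} = - \frac{42754}{29473} - \frac{1}{15899 \left(-3 + i \sqrt{15151}\right)}$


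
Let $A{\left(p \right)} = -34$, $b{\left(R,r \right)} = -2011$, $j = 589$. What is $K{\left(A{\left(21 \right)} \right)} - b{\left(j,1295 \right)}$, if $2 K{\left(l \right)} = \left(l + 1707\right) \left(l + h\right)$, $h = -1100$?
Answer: $-946580$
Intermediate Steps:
$K{\left(l \right)} = \frac{\left(-1100 + l\right) \left(1707 + l\right)}{2}$ ($K{\left(l \right)} = \frac{\left(l + 1707\right) \left(l - 1100\right)}{2} = \frac{\left(1707 + l\right) \left(-1100 + l\right)}{2} = \frac{\left(-1100 + l\right) \left(1707 + l\right)}{2}$)
$K{\left(A{\left(21 \right)} \right)} - b{\left(j,1295 \right)} = \left(-938850 + \frac{\left(-34\right)^{2}}{2} + \frac{607}{2} \left(-34\right)\right) - -2011 = \left(-938850 + \frac{1}{2} \cdot 1156 - 10319\right) + 2011 = \left(-938850 + 578 - 10319\right) + 2011 = -948591 + 2011 = -946580$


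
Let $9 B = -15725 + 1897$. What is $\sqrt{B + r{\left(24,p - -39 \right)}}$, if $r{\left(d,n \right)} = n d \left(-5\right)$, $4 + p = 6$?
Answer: $\frac{2 i \sqrt{14527}}{3} \approx 80.352 i$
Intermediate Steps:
$p = 2$ ($p = -4 + 6 = 2$)
$B = - \frac{13828}{9}$ ($B = \frac{-15725 + 1897}{9} = \frac{1}{9} \left(-13828\right) = - \frac{13828}{9} \approx -1536.4$)
$r{\left(d,n \right)} = - 5 d n$ ($r{\left(d,n \right)} = d n \left(-5\right) = - 5 d n$)
$\sqrt{B + r{\left(24,p - -39 \right)}} = \sqrt{- \frac{13828}{9} - 120 \left(2 - -39\right)} = \sqrt{- \frac{13828}{9} - 120 \left(2 + 39\right)} = \sqrt{- \frac{13828}{9} - 120 \cdot 41} = \sqrt{- \frac{13828}{9} - 4920} = \sqrt{- \frac{58108}{9}} = \frac{2 i \sqrt{14527}}{3}$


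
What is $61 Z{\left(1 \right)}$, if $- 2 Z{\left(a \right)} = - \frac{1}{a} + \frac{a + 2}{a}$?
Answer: $-61$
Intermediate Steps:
$Z{\left(a \right)} = \frac{1}{2 a} - \frac{2 + a}{2 a}$ ($Z{\left(a \right)} = - \frac{- \frac{1}{a} + \frac{a + 2}{a}}{2} = - \frac{- \frac{1}{a} + \frac{2 + a}{a}}{2} = \frac{1}{2 a} - \frac{2 + a}{2 a}$)
$61 Z{\left(1 \right)} = 61 \frac{-1 - 1}{2 \cdot 1} = 61 \cdot \frac{1}{2} \cdot 1 \left(-1 - 1\right) = 61 \cdot \frac{1}{2} \cdot 1 \left(-2\right) = 61 \left(-1\right) = -61$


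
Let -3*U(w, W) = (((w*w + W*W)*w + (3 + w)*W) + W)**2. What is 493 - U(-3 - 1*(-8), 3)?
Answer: 40288/3 ≈ 13429.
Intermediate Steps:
U(w, W) = -(W + W*(3 + w) + w*(W**2 + w**2))**2/3 (U(w, W) = -(((w*w + W*W)*w + (3 + w)*W) + W)**2/3 = -(((w**2 + W**2)*w + W*(3 + w)) + W)**2/3 = -(((W**2 + w**2)*w + W*(3 + w)) + W)**2/3 = -((w*(W**2 + w**2) + W*(3 + w)) + W)**2/3 = -((W*(3 + w) + w*(W**2 + w**2)) + W)**2/3 = -(W + W*(3 + w) + w*(W**2 + w**2))**2/3)
493 - U(-3 - 1*(-8), 3) = 493 - (-1)*((-3 - 1*(-8))**3 + 4*3 + 3*(-3 - 1*(-8)) + (-3 - 1*(-8))*3**2)**2/3 = 493 - (-1)*((-3 + 8)**3 + 12 + 3*(-3 + 8) + (-3 + 8)*9)**2/3 = 493 - (-1)*(5**3 + 12 + 3*5 + 5*9)**2/3 = 493 - (-1)*(125 + 12 + 15 + 45)**2/3 = 493 - (-1)*197**2/3 = 493 - (-1)*38809/3 = 493 - 1*(-38809/3) = 493 + 38809/3 = 40288/3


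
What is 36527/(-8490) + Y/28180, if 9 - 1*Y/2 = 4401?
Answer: -55195351/11962410 ≈ -4.6141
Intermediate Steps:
Y = -8784 (Y = 18 - 2*4401 = 18 - 8802 = -8784)
36527/(-8490) + Y/28180 = 36527/(-8490) - 8784/28180 = 36527*(-1/8490) - 8784*1/28180 = -36527/8490 - 2196/7045 = -55195351/11962410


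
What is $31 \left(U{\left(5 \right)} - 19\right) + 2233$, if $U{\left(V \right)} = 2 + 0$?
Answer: $1706$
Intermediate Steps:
$U{\left(V \right)} = 2$
$31 \left(U{\left(5 \right)} - 19\right) + 2233 = 31 \left(2 - 19\right) + 2233 = 31 \left(-17\right) + 2233 = -527 + 2233 = 1706$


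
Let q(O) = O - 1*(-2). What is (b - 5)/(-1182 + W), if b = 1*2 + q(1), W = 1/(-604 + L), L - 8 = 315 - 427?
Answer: 0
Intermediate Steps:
L = -104 (L = 8 + (315 - 427) = 8 - 112 = -104)
q(O) = 2 + O (q(O) = O + 2 = 2 + O)
W = -1/708 (W = 1/(-604 - 104) = 1/(-708) = -1/708 ≈ -0.0014124)
b = 5 (b = 1*2 + (2 + 1) = 2 + 3 = 5)
(b - 5)/(-1182 + W) = (5 - 5)/(-1182 - 1/708) = 0/(-836857/708) = 0*(-708/836857) = 0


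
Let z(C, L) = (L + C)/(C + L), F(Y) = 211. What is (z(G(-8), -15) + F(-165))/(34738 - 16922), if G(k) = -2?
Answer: 53/4454 ≈ 0.011899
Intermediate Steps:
z(C, L) = 1 (z(C, L) = (C + L)/(C + L) = 1)
(z(G(-8), -15) + F(-165))/(34738 - 16922) = (1 + 211)/(34738 - 16922) = 212/17816 = 212*(1/17816) = 53/4454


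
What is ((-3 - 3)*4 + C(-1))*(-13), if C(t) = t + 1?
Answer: 312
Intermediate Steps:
C(t) = 1 + t
((-3 - 3)*4 + C(-1))*(-13) = ((-3 - 3)*4 + (1 - 1))*(-13) = (-6*4 + 0)*(-13) = (-24 + 0)*(-13) = -24*(-13) = 312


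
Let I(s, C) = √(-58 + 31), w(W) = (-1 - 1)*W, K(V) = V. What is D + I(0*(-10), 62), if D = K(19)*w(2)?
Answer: -76 + 3*I*√3 ≈ -76.0 + 5.1962*I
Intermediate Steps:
w(W) = -2*W
I(s, C) = 3*I*√3 (I(s, C) = √(-27) = 3*I*√3)
D = -76 (D = 19*(-2*2) = 19*(-4) = -76)
D + I(0*(-10), 62) = -76 + 3*I*√3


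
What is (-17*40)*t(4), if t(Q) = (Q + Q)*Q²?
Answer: -87040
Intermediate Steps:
t(Q) = 2*Q³ (t(Q) = (2*Q)*Q² = 2*Q³)
(-17*40)*t(4) = (-17*40)*(2*4³) = -1360*64 = -680*128 = -87040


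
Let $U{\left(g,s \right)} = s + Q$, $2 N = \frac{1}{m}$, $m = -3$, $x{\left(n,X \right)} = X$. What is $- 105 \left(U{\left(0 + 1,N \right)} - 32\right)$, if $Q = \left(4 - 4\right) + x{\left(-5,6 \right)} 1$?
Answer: $\frac{5495}{2} \approx 2747.5$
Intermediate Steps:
$N = - \frac{1}{6}$ ($N = \frac{1}{2 \left(-3\right)} = \frac{1}{2} \left(- \frac{1}{3}\right) = - \frac{1}{6} \approx -0.16667$)
$Q = 6$ ($Q = \left(4 - 4\right) + 6 \cdot 1 = 0 + 6 = 6$)
$U{\left(g,s \right)} = 6 + s$ ($U{\left(g,s \right)} = s + 6 = 6 + s$)
$- 105 \left(U{\left(0 + 1,N \right)} - 32\right) = - 105 \left(\left(6 - \frac{1}{6}\right) - 32\right) = - 105 \left(\frac{35}{6} - 32\right) = \left(-105\right) \left(- \frac{157}{6}\right) = \frac{5495}{2}$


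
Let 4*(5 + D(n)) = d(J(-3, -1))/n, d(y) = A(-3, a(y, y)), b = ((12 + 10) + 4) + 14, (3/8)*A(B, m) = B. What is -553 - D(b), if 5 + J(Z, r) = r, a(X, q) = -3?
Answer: -10959/20 ≈ -547.95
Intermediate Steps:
J(Z, r) = -5 + r
A(B, m) = 8*B/3
b = 40 (b = (22 + 4) + 14 = 26 + 14 = 40)
d(y) = -8 (d(y) = (8/3)*(-3) = -8)
D(n) = -5 - 2/n (D(n) = -5 + (-8/n)/4 = -5 - 2/n)
-553 - D(b) = -553 - (-5 - 2/40) = -553 - (-5 - 2*1/40) = -553 - (-5 - 1/20) = -553 - 1*(-101/20) = -553 + 101/20 = -10959/20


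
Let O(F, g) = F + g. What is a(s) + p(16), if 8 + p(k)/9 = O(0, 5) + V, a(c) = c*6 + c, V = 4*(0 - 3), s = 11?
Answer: -58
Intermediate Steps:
V = -12 (V = 4*(-3) = -12)
a(c) = 7*c (a(c) = 6*c + c = 7*c)
p(k) = -135 (p(k) = -72 + 9*((0 + 5) - 12) = -72 + 9*(5 - 12) = -72 + 9*(-7) = -72 - 63 = -135)
a(s) + p(16) = 7*11 - 135 = 77 - 135 = -58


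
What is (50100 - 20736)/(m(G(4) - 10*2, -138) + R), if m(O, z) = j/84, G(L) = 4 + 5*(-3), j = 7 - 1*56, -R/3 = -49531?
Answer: 352368/1783109 ≈ 0.19761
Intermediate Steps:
R = 148593 (R = -3*(-49531) = 148593)
j = -49 (j = 7 - 56 = -49)
G(L) = -11 (G(L) = 4 - 15 = -11)
m(O, z) = -7/12 (m(O, z) = -49/84 = -49*1/84 = -7/12)
(50100 - 20736)/(m(G(4) - 10*2, -138) + R) = (50100 - 20736)/(-7/12 + 148593) = 29364/(1783109/12) = 29364*(12/1783109) = 352368/1783109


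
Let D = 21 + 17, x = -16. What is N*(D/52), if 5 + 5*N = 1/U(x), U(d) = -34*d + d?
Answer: -3857/5280 ≈ -0.73049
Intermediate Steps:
D = 38
U(d) = -33*d
N = -2639/2640 (N = -1 + 1/(5*((-33*(-16)))) = -1 + (1/5)/528 = -1 + (1/5)*(1/528) = -1 + 1/2640 = -2639/2640 ≈ -0.99962)
N*(D/52) = -50141/(1320*52) = -2639/2640*19/26 = -3857/5280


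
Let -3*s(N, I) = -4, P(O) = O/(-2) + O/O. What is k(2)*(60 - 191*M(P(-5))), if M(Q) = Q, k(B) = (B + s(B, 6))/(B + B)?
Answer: -6085/12 ≈ -507.08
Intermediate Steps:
P(O) = 1 - O/2 (P(O) = O*(-1/2) + 1 = -O/2 + 1 = 1 - O/2)
s(N, I) = 4/3 (s(N, I) = -1/3*(-4) = 4/3)
k(B) = (4/3 + B)/(2*B) (k(B) = (B + 4/3)/(B + B) = (4/3 + B)/((2*B)) = (4/3 + B)*(1/(2*B)) = (4/3 + B)/(2*B))
k(2)*(60 - 191*M(P(-5))) = ((1/6)*(4 + 3*2)/2)*(60 - 191*(1 - 1/2*(-5))) = ((1/6)*(1/2)*(4 + 6))*(60 - 191*(1 + 5/2)) = ((1/6)*(1/2)*10)*(60 - 191*7/2) = 5*(60 - 1337/2)/6 = (5/6)*(-1217/2) = -6085/12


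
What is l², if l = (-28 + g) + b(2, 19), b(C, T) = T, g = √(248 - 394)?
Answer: (-9 + I*√146)² ≈ -65.0 - 217.49*I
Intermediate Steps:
g = I*√146 (g = √(-146) = I*√146 ≈ 12.083*I)
l = -9 + I*√146 (l = (-28 + I*√146) + 19 = -9 + I*√146 ≈ -9.0 + 12.083*I)
l² = (-9 + I*√146)²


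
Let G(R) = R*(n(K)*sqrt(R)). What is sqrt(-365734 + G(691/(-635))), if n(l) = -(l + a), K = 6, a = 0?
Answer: sqrt(-147473092150 + 4146*I*sqrt(438785))/635 ≈ 0.0056311 + 604.76*I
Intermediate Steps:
n(l) = -l (n(l) = -(l + 0) = -l)
G(R) = -6*R**(3/2) (G(R) = R*((-1*6)*sqrt(R)) = R*(-6*sqrt(R)) = -6*R**(3/2))
sqrt(-365734 + G(691/(-635))) = sqrt(-365734 - 6*691*sqrt(691)*(-I*sqrt(635)/403225)) = sqrt(-365734 - 6*(-691*I*sqrt(438785)/403225)) = sqrt(-365734 - (-4146)*I*sqrt(438785)/403225) = sqrt(-365734 + 4146*I*sqrt(438785)/403225)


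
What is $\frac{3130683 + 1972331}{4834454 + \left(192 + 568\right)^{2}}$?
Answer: $\frac{2551507}{2706027} \approx 0.9429$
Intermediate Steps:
$\frac{3130683 + 1972331}{4834454 + \left(192 + 568\right)^{2}} = \frac{5103014}{4834454 + 760^{2}} = \frac{5103014}{4834454 + 577600} = \frac{5103014}{5412054} = 5103014 \cdot \frac{1}{5412054} = \frac{2551507}{2706027}$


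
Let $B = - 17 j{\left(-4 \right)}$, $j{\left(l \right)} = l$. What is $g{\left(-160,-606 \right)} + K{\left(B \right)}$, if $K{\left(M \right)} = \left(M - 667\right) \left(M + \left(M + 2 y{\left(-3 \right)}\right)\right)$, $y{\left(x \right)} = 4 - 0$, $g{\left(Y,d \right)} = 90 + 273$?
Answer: $-85893$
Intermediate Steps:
$g{\left(Y,d \right)} = 363$
$y{\left(x \right)} = 4$ ($y{\left(x \right)} = 4 + 0 = 4$)
$B = 68$ ($B = \left(-17\right) \left(-4\right) = 68$)
$K{\left(M \right)} = \left(-667 + M\right) \left(8 + 2 M\right)$ ($K{\left(M \right)} = \left(M - 667\right) \left(M + \left(M + 2 \cdot 4\right)\right) = \left(-667 + M\right) \left(M + \left(M + 8\right)\right) = \left(-667 + M\right) \left(M + \left(8 + M\right)\right) = \left(-667 + M\right) \left(8 + 2 M\right)$)
$g{\left(-160,-606 \right)} + K{\left(B \right)} = 363 - \left(95504 - 9248\right) = 363 - 86256 = -85893$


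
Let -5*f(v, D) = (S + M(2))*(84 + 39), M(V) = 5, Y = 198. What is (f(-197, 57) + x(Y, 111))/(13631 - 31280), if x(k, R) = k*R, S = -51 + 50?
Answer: -36466/29415 ≈ -1.2397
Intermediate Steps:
S = -1
f(v, D) = -492/5 (f(v, D) = -(-1 + 5)*(84 + 39)/5 = -4*123/5 = -⅕*492 = -492/5)
x(k, R) = R*k
(f(-197, 57) + x(Y, 111))/(13631 - 31280) = (-492/5 + 111*198)/(13631 - 31280) = (-492/5 + 21978)/(-17649) = (109398/5)*(-1/17649) = -36466/29415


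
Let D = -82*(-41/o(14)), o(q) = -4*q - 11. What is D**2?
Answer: 11303044/4489 ≈ 2517.9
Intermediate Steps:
o(q) = -11 - 4*q
D = -3362/67 (D = -82*(-41/(-11 - 4*14)) = -82*(-41/(-11 - 56)) = -82/((-67*(-1/41))) = -82/67/41 = -82*41/67 = -3362/67 ≈ -50.179)
D**2 = (-3362/67)**2 = 11303044/4489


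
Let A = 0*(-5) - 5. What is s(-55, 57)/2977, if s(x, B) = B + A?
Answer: 4/229 ≈ 0.017467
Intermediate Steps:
A = -5 (A = 0 - 5 = -5)
s(x, B) = -5 + B (s(x, B) = B - 5 = -5 + B)
s(-55, 57)/2977 = (-5 + 57)/2977 = 52*(1/2977) = 4/229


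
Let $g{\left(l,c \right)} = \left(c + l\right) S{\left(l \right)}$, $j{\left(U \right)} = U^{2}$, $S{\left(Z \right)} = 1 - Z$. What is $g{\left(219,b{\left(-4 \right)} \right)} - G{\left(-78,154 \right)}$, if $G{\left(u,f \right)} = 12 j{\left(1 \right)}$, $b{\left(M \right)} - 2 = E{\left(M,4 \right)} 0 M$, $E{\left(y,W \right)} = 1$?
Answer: $-48190$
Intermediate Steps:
$b{\left(M \right)} = 2$ ($b{\left(M \right)} = 2 + 1 \cdot 0 M = 2 + 0 M = 2 + 0 = 2$)
$G{\left(u,f \right)} = 12$ ($G{\left(u,f \right)} = 12 \cdot 1^{2} = 12 \cdot 1 = 12$)
$g{\left(l,c \right)} = \left(1 - l\right) \left(c + l\right)$ ($g{\left(l,c \right)} = \left(c + l\right) \left(1 - l\right) = \left(1 - l\right) \left(c + l\right)$)
$g{\left(219,b{\left(-4 \right)} \right)} - G{\left(-78,154 \right)} = - \left(-1 + 219\right) \left(2 + 219\right) - 12 = \left(-1\right) 218 \cdot 221 - 12 = -48178 - 12 = -48190$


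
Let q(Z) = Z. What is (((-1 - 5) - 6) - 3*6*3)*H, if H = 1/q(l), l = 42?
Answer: -11/7 ≈ -1.5714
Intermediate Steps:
H = 1/42 ≈ 0.023810
(((-1 - 5) - 6) - 3*6*3)*H = (((-1 - 5) - 6) - 3*6*3)*(1/42) = ((-6 - 6) - 18*3)*(1/42) = (-12 - 54)*(1/42) = -66*1/42 = -11/7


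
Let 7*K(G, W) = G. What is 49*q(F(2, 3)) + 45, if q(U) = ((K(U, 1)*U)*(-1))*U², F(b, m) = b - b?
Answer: 45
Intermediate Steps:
K(G, W) = G/7
F(b, m) = 0
q(U) = -U⁴/7 (q(U) = (((U/7)*U)*(-1))*U² = ((U²/7)*(-1))*U² = (-U²/7)*U² = -U⁴/7)
49*q(F(2, 3)) + 45 = 49*(-⅐*0⁴) + 45 = 49*(-⅐*0) + 45 = 49*0 + 45 = 0 + 45 = 45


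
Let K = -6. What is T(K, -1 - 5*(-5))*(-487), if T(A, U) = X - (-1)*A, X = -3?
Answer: 4383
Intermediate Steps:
T(A, U) = -3 + A (T(A, U) = -3 - (-1)*A = -3 + A)
T(K, -1 - 5*(-5))*(-487) = (-3 - 6)*(-487) = -9*(-487) = 4383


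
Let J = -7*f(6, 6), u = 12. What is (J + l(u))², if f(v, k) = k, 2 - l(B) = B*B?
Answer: 33856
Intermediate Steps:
l(B) = 2 - B² (l(B) = 2 - B*B = 2 - B²)
J = -42 (J = -7*6 = -42)
(J + l(u))² = (-42 + (2 - 1*12²))² = (-42 + (2 - 1*144))² = (-42 + (2 - 144))² = (-42 - 142)² = (-184)² = 33856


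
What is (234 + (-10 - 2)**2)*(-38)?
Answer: -14364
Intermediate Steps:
(234 + (-10 - 2)**2)*(-38) = (234 + (-12)**2)*(-38) = (234 + 144)*(-38) = 378*(-38) = -14364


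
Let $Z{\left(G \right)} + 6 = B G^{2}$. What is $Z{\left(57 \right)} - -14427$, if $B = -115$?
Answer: $-359214$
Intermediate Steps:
$Z{\left(G \right)} = -6 - 115 G^{2}$
$Z{\left(57 \right)} - -14427 = \left(-6 - 115 \cdot 57^{2}\right) - -14427 = \left(-6 - 373635\right) + 14427 = -373641 + 14427 = -359214$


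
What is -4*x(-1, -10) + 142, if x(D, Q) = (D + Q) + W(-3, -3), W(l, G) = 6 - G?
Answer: 150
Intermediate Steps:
x(D, Q) = 9 + D + Q (x(D, Q) = (D + Q) + (6 - 1*(-3)) = (D + Q) + (6 + 3) = (D + Q) + 9 = 9 + D + Q)
-4*x(-1, -10) + 142 = -4*(9 - 1 - 10) + 142 = -4*(-2) + 142 = 8 + 142 = 150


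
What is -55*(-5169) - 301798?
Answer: -17503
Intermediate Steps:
-55*(-5169) - 301798 = 284295 - 301798 = -17503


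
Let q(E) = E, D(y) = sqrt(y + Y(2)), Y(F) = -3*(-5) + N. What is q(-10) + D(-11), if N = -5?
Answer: -10 + I ≈ -10.0 + 1.0*I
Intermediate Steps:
Y(F) = 10 (Y(F) = -3*(-5) - 5 = 15 - 5 = 10)
D(y) = sqrt(10 + y) (D(y) = sqrt(y + 10) = sqrt(10 + y))
q(-10) + D(-11) = -10 + sqrt(10 - 11) = -10 + sqrt(-1) = -10 + I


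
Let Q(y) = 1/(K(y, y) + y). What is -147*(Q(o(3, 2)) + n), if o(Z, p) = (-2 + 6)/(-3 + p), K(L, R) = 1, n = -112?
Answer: 16513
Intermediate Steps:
o(Z, p) = 4/(-3 + p)
Q(y) = 1/(1 + y)
-147*(Q(o(3, 2)) + n) = -147*(1/(1 + 4/(-3 + 2)) - 112) = -147*(1/(1 + 4/(-1)) - 112) = -147*(1/(1 + 4*(-1)) - 112) = -147*(1/(1 - 4) - 112) = -147*(1/(-3) - 112) = -147*(-⅓ - 112) = -147*(-337/3) = 16513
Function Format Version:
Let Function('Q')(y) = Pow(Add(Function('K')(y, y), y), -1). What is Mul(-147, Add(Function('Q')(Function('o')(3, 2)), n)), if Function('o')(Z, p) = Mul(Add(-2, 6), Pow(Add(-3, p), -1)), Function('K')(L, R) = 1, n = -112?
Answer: 16513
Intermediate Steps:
Function('o')(Z, p) = Mul(4, Pow(Add(-3, p), -1))
Function('Q')(y) = Pow(Add(1, y), -1)
Mul(-147, Add(Function('Q')(Function('o')(3, 2)), n)) = Mul(-147, Add(Pow(Add(1, Mul(4, Pow(Add(-3, 2), -1))), -1), -112)) = Mul(-147, Add(Pow(Add(1, Mul(4, Pow(-1, -1))), -1), -112)) = Mul(-147, Add(Pow(Add(1, Mul(4, -1)), -1), -112)) = Mul(-147, Add(Pow(Add(1, -4), -1), -112)) = Mul(-147, Add(Pow(-3, -1), -112)) = Mul(-147, Add(Rational(-1, 3), -112)) = Mul(-147, Rational(-337, 3)) = 16513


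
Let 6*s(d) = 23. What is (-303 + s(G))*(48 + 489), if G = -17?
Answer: -321305/2 ≈ -1.6065e+5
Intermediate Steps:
s(d) = 23/6 (s(d) = (⅙)*23 = 23/6)
(-303 + s(G))*(48 + 489) = (-303 + 23/6)*(48 + 489) = -1795/6*537 = -321305/2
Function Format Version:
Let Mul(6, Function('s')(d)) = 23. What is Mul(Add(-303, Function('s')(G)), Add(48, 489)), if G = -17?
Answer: Rational(-321305, 2) ≈ -1.6065e+5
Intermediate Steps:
Function('s')(d) = Rational(23, 6) (Function('s')(d) = Mul(Rational(1, 6), 23) = Rational(23, 6))
Mul(Add(-303, Function('s')(G)), Add(48, 489)) = Mul(Add(-303, Rational(23, 6)), Add(48, 489)) = Mul(Rational(-1795, 6), 537) = Rational(-321305, 2)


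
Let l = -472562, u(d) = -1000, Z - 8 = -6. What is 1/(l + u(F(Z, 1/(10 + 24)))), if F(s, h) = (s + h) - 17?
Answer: -1/473562 ≈ -2.1117e-6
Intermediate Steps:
Z = 2 (Z = 8 - 6 = 2)
F(s, h) = -17 + h + s (F(s, h) = (h + s) - 17 = -17 + h + s)
1/(l + u(F(Z, 1/(10 + 24)))) = 1/(-472562 - 1000) = 1/(-473562) = -1/473562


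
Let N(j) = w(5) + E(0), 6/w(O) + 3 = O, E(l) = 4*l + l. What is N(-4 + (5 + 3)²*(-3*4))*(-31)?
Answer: -93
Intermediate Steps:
E(l) = 5*l
w(O) = 6/(-3 + O)
N(j) = 3 (N(j) = 6/(-3 + 5) + 5*0 = 6/2 + 0 = 6*(½) + 0 = 3 + 0 = 3)
N(-4 + (5 + 3)²*(-3*4))*(-31) = 3*(-31) = -93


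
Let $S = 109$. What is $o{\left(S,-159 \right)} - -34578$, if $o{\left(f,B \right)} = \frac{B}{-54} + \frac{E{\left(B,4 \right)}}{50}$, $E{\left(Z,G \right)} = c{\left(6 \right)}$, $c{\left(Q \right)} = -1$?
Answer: $\frac{7780708}{225} \approx 34581.0$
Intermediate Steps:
$E{\left(Z,G \right)} = -1$
$o{\left(f,B \right)} = - \frac{1}{50} - \frac{B}{54}$ ($o{\left(f,B \right)} = \frac{B}{-54} - \frac{1}{50} = B \left(- \frac{1}{54}\right) - \frac{1}{50} = - \frac{B}{54} - \frac{1}{50} = - \frac{1}{50} - \frac{B}{54}$)
$o{\left(S,-159 \right)} - -34578 = \left(- \frac{1}{50} - - \frac{53}{18}\right) - -34578 = \left(- \frac{1}{50} + \frac{53}{18}\right) + 34578 = \frac{658}{225} + 34578 = \frac{7780708}{225}$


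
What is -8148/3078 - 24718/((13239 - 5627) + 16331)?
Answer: -15064976/4094253 ≈ -3.6795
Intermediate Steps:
-8148/3078 - 24718/((13239 - 5627) + 16331) = -8148*1/3078 - 24718/(7612 + 16331) = -1358/513 - 24718/23943 = -15064976/4094253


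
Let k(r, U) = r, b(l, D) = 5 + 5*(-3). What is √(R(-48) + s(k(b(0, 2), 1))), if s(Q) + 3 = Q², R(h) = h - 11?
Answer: √38 ≈ 6.1644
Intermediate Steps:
b(l, D) = -10 (b(l, D) = 5 - 15 = -10)
R(h) = -11 + h
s(Q) = -3 + Q²
√(R(-48) + s(k(b(0, 2), 1))) = √((-11 - 48) + (-3 + (-10)²)) = √(-59 + (-3 + 100)) = √(-59 + 97) = √38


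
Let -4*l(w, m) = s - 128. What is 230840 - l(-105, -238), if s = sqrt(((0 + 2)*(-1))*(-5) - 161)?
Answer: 230808 + I*sqrt(151)/4 ≈ 2.3081e+5 + 3.0721*I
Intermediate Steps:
s = I*sqrt(151) (s = sqrt((2*(-1))*(-5) - 161) = sqrt(-2*(-5) - 161) = sqrt(10 - 161) = sqrt(-151) = I*sqrt(151) ≈ 12.288*I)
l(w, m) = 32 - I*sqrt(151)/4 (l(w, m) = -(I*sqrt(151) - 128)/4 = -(-128 + I*sqrt(151))/4 = 32 - I*sqrt(151)/4)
230840 - l(-105, -238) = 230840 - (32 - I*sqrt(151)/4) = 230840 + (-32 + I*sqrt(151)/4) = 230808 + I*sqrt(151)/4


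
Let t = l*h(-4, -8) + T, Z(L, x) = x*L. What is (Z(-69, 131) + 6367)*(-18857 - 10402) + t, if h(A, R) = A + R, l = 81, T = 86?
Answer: 78179162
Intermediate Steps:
Z(L, x) = L*x
t = -886 (t = 81*(-4 - 8) + 86 = 81*(-12) + 86 = -972 + 86 = -886)
(Z(-69, 131) + 6367)*(-18857 - 10402) + t = (-69*131 + 6367)*(-18857 - 10402) - 886 = (-9039 + 6367)*(-29259) - 886 = -2672*(-29259) - 886 = 78180048 - 886 = 78179162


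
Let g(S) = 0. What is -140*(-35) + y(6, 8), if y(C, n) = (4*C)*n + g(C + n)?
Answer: 5092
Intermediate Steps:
y(C, n) = 4*C*n (y(C, n) = (4*C)*n + 0 = 4*C*n + 0 = 4*C*n)
-140*(-35) + y(6, 8) = -140*(-35) + 4*6*8 = 4900 + 192 = 5092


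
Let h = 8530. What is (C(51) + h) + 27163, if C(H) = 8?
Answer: 35701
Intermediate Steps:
(C(51) + h) + 27163 = (8 + 8530) + 27163 = 8538 + 27163 = 35701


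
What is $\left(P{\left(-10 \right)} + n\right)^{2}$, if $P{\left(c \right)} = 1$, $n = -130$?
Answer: $16641$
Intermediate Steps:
$\left(P{\left(-10 \right)} + n\right)^{2} = \left(1 - 130\right)^{2} = \left(-129\right)^{2} = 16641$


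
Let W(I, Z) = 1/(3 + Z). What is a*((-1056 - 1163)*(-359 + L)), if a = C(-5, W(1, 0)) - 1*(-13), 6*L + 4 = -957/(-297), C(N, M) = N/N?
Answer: 301231469/27 ≈ 1.1157e+7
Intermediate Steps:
C(N, M) = 1
L = -7/54 (L = -⅔ + (-957/(-297))/6 = -⅔ + (-957*(-1/297))/6 = -⅔ + (⅙)*(29/9) = -⅔ + 29/54 = -7/54 ≈ -0.12963)
a = 14 (a = 1 - 1*(-13) = 1 + 13 = 14)
a*((-1056 - 1163)*(-359 + L)) = 14*((-1056 - 1163)*(-359 - 7/54)) = 14*(-2219*(-19393/54)) = 14*(43033067/54) = 301231469/27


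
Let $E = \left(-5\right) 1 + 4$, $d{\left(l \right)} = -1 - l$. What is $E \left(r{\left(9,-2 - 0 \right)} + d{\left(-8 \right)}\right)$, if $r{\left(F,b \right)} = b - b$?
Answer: $-7$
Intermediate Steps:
$r{\left(F,b \right)} = 0$
$E = -1$ ($E = -5 + 4 = -1$)
$E \left(r{\left(9,-2 - 0 \right)} + d{\left(-8 \right)}\right) = - (0 - -7) = - (0 + \left(-1 + 8\right)) = - (0 + 7) = \left(-1\right) 7 = -7$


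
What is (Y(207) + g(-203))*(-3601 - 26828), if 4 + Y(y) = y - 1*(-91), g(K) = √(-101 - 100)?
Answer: -8946126 - 30429*I*√201 ≈ -8.9461e+6 - 4.3141e+5*I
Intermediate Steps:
g(K) = I*√201 (g(K) = √(-201) = I*√201)
Y(y) = 87 + y (Y(y) = -4 + (y - 1*(-91)) = -4 + (y + 91) = -4 + (91 + y) = 87 + y)
(Y(207) + g(-203))*(-3601 - 26828) = ((87 + 207) + I*√201)*(-3601 - 26828) = (294 + I*√201)*(-30429) = -8946126 - 30429*I*√201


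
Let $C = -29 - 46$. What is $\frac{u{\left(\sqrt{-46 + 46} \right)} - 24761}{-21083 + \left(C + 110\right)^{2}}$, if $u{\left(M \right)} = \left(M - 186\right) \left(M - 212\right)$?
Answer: $- \frac{14671}{19858} \approx -0.7388$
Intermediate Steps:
$u{\left(M \right)} = \left(-212 + M\right) \left(-186 + M\right)$ ($u{\left(M \right)} = \left(-186 + M\right) \left(-212 + M\right) = \left(-212 + M\right) \left(-186 + M\right)$)
$C = -75$
$\frac{u{\left(\sqrt{-46 + 46} \right)} - 24761}{-21083 + \left(C + 110\right)^{2}} = \frac{\left(39432 + \left(\sqrt{-46 + 46}\right)^{2} - 398 \sqrt{-46 + 46}\right) - 24761}{-21083 + \left(-75 + 110\right)^{2}} = \frac{\left(39432 + \left(\sqrt{0}\right)^{2} - 398 \sqrt{0}\right) - 24761}{-21083 + 35^{2}} = \frac{\left(39432 + 0^{2} - 0\right) - 24761}{-21083 + 1225} = \frac{\left(39432 + 0 + 0\right) - 24761}{-19858} = \left(39432 - 24761\right) \left(- \frac{1}{19858}\right) = 14671 \left(- \frac{1}{19858}\right) = - \frac{14671}{19858}$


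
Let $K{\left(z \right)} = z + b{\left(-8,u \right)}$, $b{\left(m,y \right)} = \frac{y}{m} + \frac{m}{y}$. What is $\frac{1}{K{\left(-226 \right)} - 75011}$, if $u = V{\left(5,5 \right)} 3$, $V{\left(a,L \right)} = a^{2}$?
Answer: $- \frac{600}{45147889} \approx -1.329 \cdot 10^{-5}$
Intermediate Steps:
$u = 75$ ($u = 5^{2} \cdot 3 = 25 \cdot 3 = 75$)
$b{\left(m,y \right)} = \frac{m}{y} + \frac{y}{m}$
$K{\left(z \right)} = - \frac{5689}{600} + z$ ($K{\left(z \right)} = z + \left(- \frac{8}{75} + \frac{75}{-8}\right) = z + \left(\left(-8\right) \frac{1}{75} + 75 \left(- \frac{1}{8}\right)\right) = z - \frac{5689}{600} = - \frac{5689}{600} + z$)
$\frac{1}{K{\left(-226 \right)} - 75011} = \frac{1}{\left(- \frac{5689}{600} - 226\right) - 75011} = \frac{1}{- \frac{141289}{600} - 75011} = \frac{1}{- \frac{45147889}{600}} = - \frac{600}{45147889}$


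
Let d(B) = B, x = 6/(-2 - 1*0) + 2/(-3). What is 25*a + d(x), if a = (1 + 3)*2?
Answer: 589/3 ≈ 196.33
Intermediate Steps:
a = 8 (a = 4*2 = 8)
x = -11/3 (x = 6/(-2 + 0) + 2*(-⅓) = 6/(-2) - ⅔ = 6*(-½) - ⅔ = -3 - ⅔ = -11/3 ≈ -3.6667)
25*a + d(x) = 25*8 - 11/3 = 200 - 11/3 = 589/3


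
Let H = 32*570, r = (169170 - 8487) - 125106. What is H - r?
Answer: -17337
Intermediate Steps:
r = 35577 (r = 160683 - 125106 = 35577)
H = 18240
H - r = 18240 - 1*35577 = 18240 - 35577 = -17337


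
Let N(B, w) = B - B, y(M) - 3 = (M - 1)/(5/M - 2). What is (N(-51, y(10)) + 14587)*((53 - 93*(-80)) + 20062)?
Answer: 401944785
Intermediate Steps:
y(M) = 3 + (-1 + M)/(-2 + 5/M) (y(M) = 3 + (M - 1)/(5/M - 2) = 3 + (-1 + M)/(-2 + 5/M))
N(B, w) = 0
(N(-51, y(10)) + 14587)*((53 - 93*(-80)) + 20062) = (0 + 14587)*((53 - 93*(-80)) + 20062) = 14587*((53 + 7440) + 20062) = 14587*(7493 + 20062) = 14587*27555 = 401944785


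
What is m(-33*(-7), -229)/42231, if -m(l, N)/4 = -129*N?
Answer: -39388/14077 ≈ -2.7980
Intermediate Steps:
m(l, N) = 516*N (m(l, N) = -(-516)*N = 516*N)
m(-33*(-7), -229)/42231 = (516*(-229))/42231 = -118164*1/42231 = -39388/14077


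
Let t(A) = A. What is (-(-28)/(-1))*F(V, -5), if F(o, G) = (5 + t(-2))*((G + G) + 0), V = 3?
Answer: 840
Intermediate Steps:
F(o, G) = 6*G (F(o, G) = (5 - 2)*((G + G) + 0) = 3*(2*G + 0) = 3*(2*G) = 6*G)
(-(-28)/(-1))*F(V, -5) = (-(-28)/(-1))*(6*(-5)) = -(-28)*(-1)*(-30) = -7*4*(-30) = -28*(-30) = 840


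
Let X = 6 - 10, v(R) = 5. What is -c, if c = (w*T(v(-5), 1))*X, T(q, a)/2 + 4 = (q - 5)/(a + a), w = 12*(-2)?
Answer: 768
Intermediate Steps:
w = -24
X = -4
T(q, a) = -8 + (-5 + q)/a (T(q, a) = -8 + 2*((q - 5)/(a + a)) = -8 + 2*((-5 + q)/((2*a))) = -8 + 2*((-5 + q)*(1/(2*a))) = -8 + 2*((-5 + q)/(2*a)) = -8 + (-5 + q)/a)
c = -768 (c = -24*(-5 + 5 - 8*1)/1*(-4) = -24*(-5 + 5 - 8)*(-4) = -24*(-8)*(-4) = 192*(-4) = -768)
-c = -1*(-768) = 768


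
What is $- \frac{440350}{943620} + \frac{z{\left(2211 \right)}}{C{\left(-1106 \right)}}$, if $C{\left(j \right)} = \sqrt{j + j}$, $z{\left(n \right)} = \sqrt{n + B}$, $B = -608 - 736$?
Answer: $- \frac{44035}{94362} - \frac{17 i \sqrt{1659}}{1106} \approx -0.46666 - 0.62606 i$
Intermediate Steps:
$B = -1344$ ($B = -608 - 736 = -1344$)
$z{\left(n \right)} = \sqrt{-1344 + n}$ ($z{\left(n \right)} = \sqrt{n - 1344} = \sqrt{-1344 + n}$)
$C{\left(j \right)} = \sqrt{2} \sqrt{j}$ ($C{\left(j \right)} = \sqrt{2 j} = \sqrt{2} \sqrt{j}$)
$- \frac{440350}{943620} + \frac{z{\left(2211 \right)}}{C{\left(-1106 \right)}} = - \frac{440350}{943620} + \frac{\sqrt{-1344 + 2211}}{\sqrt{2} \sqrt{-1106}} = \left(-440350\right) \frac{1}{943620} + \frac{\sqrt{867}}{\sqrt{2} i \sqrt{1106}} = - \frac{44035}{94362} + \frac{17 \sqrt{3}}{2 i \sqrt{553}} = - \frac{44035}{94362} + 17 \sqrt{3} \left(- \frac{i \sqrt{553}}{1106}\right) = - \frac{44035}{94362} - \frac{17 i \sqrt{1659}}{1106}$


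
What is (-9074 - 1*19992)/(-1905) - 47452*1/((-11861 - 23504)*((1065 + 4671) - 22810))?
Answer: 351012002932/23005618581 ≈ 15.258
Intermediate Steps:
(-9074 - 1*19992)/(-1905) - 47452*1/((-11861 - 23504)*((1065 + 4671) - 22810)) = (-9074 - 19992)*(-1/1905) - 47452*(-1/(35365*(5736 - 22810))) = -29066*(-1/1905) - 47452/((-35365*(-17074))) = 29066/1905 - 47452/603822010 = 29066/1905 - 47452*1/603822010 = 29066/1905 - 23726/301911005 = 351012002932/23005618581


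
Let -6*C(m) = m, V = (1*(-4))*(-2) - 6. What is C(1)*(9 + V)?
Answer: -11/6 ≈ -1.8333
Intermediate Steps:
V = 2 (V = -4*(-2) - 6 = 8 - 6 = 2)
C(m) = -m/6
C(1)*(9 + V) = (-1/6*1)*(9 + 2) = -1/6*11 = -11/6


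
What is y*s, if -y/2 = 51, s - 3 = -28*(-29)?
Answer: -83130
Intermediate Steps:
s = 815 (s = 3 - 28*(-29) = 3 + 812 = 815)
y = -102 (y = -2*51 = -102)
y*s = -102*815 = -83130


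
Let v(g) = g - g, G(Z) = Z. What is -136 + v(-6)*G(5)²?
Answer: -136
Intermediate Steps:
v(g) = 0
-136 + v(-6)*G(5)² = -136 + 0*5² = -136 + 0*25 = -136 + 0 = -136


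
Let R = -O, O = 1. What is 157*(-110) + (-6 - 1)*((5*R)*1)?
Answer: -17235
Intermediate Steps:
R = -1 (R = -1*1 = -1)
157*(-110) + (-6 - 1)*((5*R)*1) = 157*(-110) + (-6 - 1)*((5*(-1))*1) = -17270 - (-35) = -17270 - 7*(-5) = -17270 + 35 = -17235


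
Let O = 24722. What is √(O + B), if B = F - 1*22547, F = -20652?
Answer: 3*I*√2053 ≈ 135.93*I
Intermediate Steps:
B = -43199 (B = -20652 - 1*22547 = -20652 - 22547 = -43199)
√(O + B) = √(24722 - 43199) = √(-18477) = 3*I*√2053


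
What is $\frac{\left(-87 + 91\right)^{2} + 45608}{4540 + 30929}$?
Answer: $\frac{15208}{11823} \approx 1.2863$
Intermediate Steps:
$\frac{\left(-87 + 91\right)^{2} + 45608}{4540 + 30929} = \frac{4^{2} + 45608}{35469} = \left(16 + 45608\right) \frac{1}{35469} = 45624 \cdot \frac{1}{35469} = \frac{15208}{11823}$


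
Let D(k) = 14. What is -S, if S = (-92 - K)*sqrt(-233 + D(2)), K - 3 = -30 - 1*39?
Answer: 26*I*sqrt(219) ≈ 384.76*I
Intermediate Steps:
K = -66 (K = 3 + (-30 - 1*39) = 3 + (-30 - 39) = 3 - 69 = -66)
S = -26*I*sqrt(219) (S = (-92 - 1*(-66))*sqrt(-233 + 14) = (-92 + 66)*sqrt(-219) = -26*I*sqrt(219) ≈ -384.76*I)
-S = -(-26)*I*sqrt(219) = 26*I*sqrt(219)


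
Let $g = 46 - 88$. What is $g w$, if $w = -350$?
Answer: $14700$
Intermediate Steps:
$g = -42$ ($g = 46 - 88 = -42$)
$g w = \left(-42\right) \left(-350\right) = 14700$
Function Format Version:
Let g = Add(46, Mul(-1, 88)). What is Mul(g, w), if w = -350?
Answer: 14700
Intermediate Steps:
g = -42 (g = Add(46, -88) = -42)
Mul(g, w) = Mul(-42, -350) = 14700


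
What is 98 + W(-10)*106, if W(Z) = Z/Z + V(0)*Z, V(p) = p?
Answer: 204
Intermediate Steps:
W(Z) = 1 (W(Z) = Z/Z + 0*Z = 1 + 0 = 1)
98 + W(-10)*106 = 98 + 1*106 = 98 + 106 = 204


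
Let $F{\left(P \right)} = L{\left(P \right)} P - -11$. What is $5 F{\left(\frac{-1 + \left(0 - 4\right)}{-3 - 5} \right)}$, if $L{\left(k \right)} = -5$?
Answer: $\frac{315}{8} \approx 39.375$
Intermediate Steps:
$F{\left(P \right)} = 11 - 5 P$ ($F{\left(P \right)} = - 5 P - -11 = - 5 P + 11 = 11 - 5 P$)
$5 F{\left(\frac{-1 + \left(0 - 4\right)}{-3 - 5} \right)} = 5 \left(11 - 5 \frac{-1 + \left(0 - 4\right)}{-3 - 5}\right) = 5 \left(11 - 5 \frac{-1 + \left(0 - 4\right)}{-8}\right) = 5 \left(11 - 5 \left(-1 - 4\right) \left(- \frac{1}{8}\right)\right) = 5 \left(11 - 5 \left(\left(-5\right) \left(- \frac{1}{8}\right)\right)\right) = 5 \left(11 - \frac{25}{8}\right) = 5 \cdot \frac{63}{8} = \frac{315}{8}$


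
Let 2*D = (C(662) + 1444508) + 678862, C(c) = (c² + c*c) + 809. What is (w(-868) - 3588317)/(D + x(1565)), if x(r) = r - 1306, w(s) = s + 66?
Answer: -797582/333465 ≈ -2.3918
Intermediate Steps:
w(s) = 66 + s
x(r) = -1306 + r
C(c) = 809 + 2*c² (C(c) = (c² + c²) + 809 = 2*c² + 809 = 809 + 2*c²)
D = 3000667/2 (D = (((809 + 2*662²) + 1444508) + 678862)/2 = (((809 + 2*438244) + 1444508) + 678862)/2 = (((809 + 876488) + 1444508) + 678862)/2 = ((877297 + 1444508) + 678862)/2 = (2321805 + 678862)/2 = (½)*3000667 = 3000667/2 ≈ 1.5003e+6)
(w(-868) - 3588317)/(D + x(1565)) = ((66 - 868) - 3588317)/(3000667/2 + (-1306 + 1565)) = (-802 - 3588317)/(3000667/2 + 259) = -3589119/3001185/2 = -3589119*2/3001185 = -797582/333465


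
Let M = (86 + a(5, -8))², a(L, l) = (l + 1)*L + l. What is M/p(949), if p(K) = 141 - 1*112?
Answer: 1849/29 ≈ 63.759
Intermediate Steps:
a(L, l) = l + L*(1 + l) (a(L, l) = (1 + l)*L + l = L*(1 + l) + l = l + L*(1 + l))
M = 1849 (M = (86 + (5 - 8 + 5*(-8)))² = (86 + (5 - 8 - 40))² = (86 - 43)² = 43² = 1849)
p(K) = 29 (p(K) = 141 - 112 = 29)
M/p(949) = 1849/29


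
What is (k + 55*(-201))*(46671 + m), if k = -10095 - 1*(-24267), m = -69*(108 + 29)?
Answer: 116008506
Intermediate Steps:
m = -9453 (m = -69*137 = -9453)
k = 14172 (k = -10095 + 24267 = 14172)
(k + 55*(-201))*(46671 + m) = (14172 + 55*(-201))*(46671 - 9453) = (14172 - 11055)*37218 = 3117*37218 = 116008506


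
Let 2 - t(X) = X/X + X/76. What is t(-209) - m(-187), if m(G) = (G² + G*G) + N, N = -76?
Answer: -279433/4 ≈ -69858.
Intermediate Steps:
t(X) = 1 - X/76 (t(X) = 2 - (X/X + X/76) = 2 - (1 + X*(1/76)) = 2 - (1 + X/76) = 2 + (-1 - X/76) = 1 - X/76)
m(G) = -76 + 2*G² (m(G) = (G² + G*G) - 76 = (G² + G²) - 76 = 2*G² - 76 = -76 + 2*G²)
t(-209) - m(-187) = (1 - 1/76*(-209)) - (-76 + 2*(-187)²) = (1 + 11/4) - (-76 + 2*34969) = 15/4 - (-76 + 69938) = 15/4 - 1*69862 = 15/4 - 69862 = -279433/4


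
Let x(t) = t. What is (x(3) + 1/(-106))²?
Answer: 100489/11236 ≈ 8.9435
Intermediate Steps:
(x(3) + 1/(-106))² = (3 + 1/(-106))² = (3 - 1/106)² = (317/106)² = 100489/11236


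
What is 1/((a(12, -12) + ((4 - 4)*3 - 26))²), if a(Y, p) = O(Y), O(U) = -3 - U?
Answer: 1/1681 ≈ 0.00059488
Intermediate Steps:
a(Y, p) = -3 - Y
1/((a(12, -12) + ((4 - 4)*3 - 26))²) = 1/(((-3 - 1*12) + ((4 - 4)*3 - 26))²) = 1/(((-3 - 12) + (0*3 - 26))²) = 1/((-15 + (0 - 26))²) = 1/((-15 - 26)²) = 1/((-41)²) = 1/1681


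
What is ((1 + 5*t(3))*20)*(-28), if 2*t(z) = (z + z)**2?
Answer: -50960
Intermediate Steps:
t(z) = 2*z**2 (t(z) = (z + z)**2/2 = (2*z)**2/2 = (4*z**2)/2 = 2*z**2)
((1 + 5*t(3))*20)*(-28) = ((1 + 5*(2*3**2))*20)*(-28) = ((1 + 5*(2*9))*20)*(-28) = ((1 + 5*18)*20)*(-28) = ((1 + 90)*20)*(-28) = (91*20)*(-28) = 1820*(-28) = -50960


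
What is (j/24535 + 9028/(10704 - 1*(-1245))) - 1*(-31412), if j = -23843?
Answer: 1315564611079/41881245 ≈ 31412.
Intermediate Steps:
(j/24535 + 9028/(10704 - 1*(-1245))) - 1*(-31412) = (-23843/24535 + 9028/(10704 - 1*(-1245))) - 1*(-31412) = (-23843*1/24535 + 9028/(10704 + 1245)) + 31412 = (-23843/24535 + 9028/11949) + 31412 = -9056861/41881245 + 31412 = 1315564611079/41881245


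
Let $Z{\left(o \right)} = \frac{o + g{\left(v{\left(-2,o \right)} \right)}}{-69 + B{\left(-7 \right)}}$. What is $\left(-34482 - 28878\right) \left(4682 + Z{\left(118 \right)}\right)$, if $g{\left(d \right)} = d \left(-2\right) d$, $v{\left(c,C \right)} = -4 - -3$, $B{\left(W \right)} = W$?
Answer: $- \frac{5634541440}{19} \approx -2.9656 \cdot 10^{8}$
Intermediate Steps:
$v{\left(c,C \right)} = -1$ ($v{\left(c,C \right)} = -4 + 3 = -1$)
$g{\left(d \right)} = - 2 d^{2}$ ($g{\left(d \right)} = - 2 d d = - 2 d^{2}$)
$Z{\left(o \right)} = \frac{1}{38} - \frac{o}{76}$ ($Z{\left(o \right)} = \frac{o - 2 \left(-1\right)^{2}}{-69 - 7} = \frac{o - 2}{-76} = \left(o - 2\right) \left(- \frac{1}{76}\right) = \left(-2 + o\right) \left(- \frac{1}{76}\right) = \frac{1}{38} - \frac{o}{76}$)
$\left(-34482 - 28878\right) \left(4682 + Z{\left(118 \right)}\right) = \left(-34482 - 28878\right) \left(4682 + \left(\frac{1}{38} - \frac{59}{38}\right)\right) = - 63360 \left(4682 + \left(\frac{1}{38} - \frac{59}{38}\right)\right) = - 63360 \left(4682 - \frac{29}{19}\right) = \left(-63360\right) \frac{88929}{19} = - \frac{5634541440}{19}$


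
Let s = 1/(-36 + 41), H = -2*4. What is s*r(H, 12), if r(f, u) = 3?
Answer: ⅗ ≈ 0.60000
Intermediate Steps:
H = -8
s = ⅕ (s = 1/5 = ⅕ ≈ 0.20000)
s*r(H, 12) = (⅕)*3 = ⅗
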